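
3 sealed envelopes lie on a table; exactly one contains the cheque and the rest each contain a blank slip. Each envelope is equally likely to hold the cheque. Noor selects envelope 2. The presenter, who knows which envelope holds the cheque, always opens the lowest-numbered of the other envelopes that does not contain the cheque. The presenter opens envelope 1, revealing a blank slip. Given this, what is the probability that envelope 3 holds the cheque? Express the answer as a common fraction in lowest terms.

1/2

Apply Bayes' rule, conditioning on where the cheque actually is.
If it is in envelope 1 (prior 1/3): the presenter opened envelope 1, so this case is ruled out; weight (1/3)·0 = 0.
If it is in either of envelopes 2 and 3 (prior 1/3 each): envelope 1 is the lowest-numbered option available, probability 1; weight (1/3)·1 = 1/3 each.
The weights sum to 2/3.
So P(the cheque in envelope 3 | the presenter opened envelope 1) = (1/3) / (2/3) = 1/2.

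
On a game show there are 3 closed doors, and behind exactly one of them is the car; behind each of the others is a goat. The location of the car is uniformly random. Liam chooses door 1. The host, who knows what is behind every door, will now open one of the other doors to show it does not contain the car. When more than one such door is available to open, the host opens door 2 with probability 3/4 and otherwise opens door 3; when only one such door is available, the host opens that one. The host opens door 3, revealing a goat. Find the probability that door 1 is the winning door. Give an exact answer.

Apply Bayes' rule, conditioning on where the car actually is.
If it is behind door 1 (prior 1/3): door 2 is available but not opened, probability 1/4; weight (1/3)·(1/4) = 1/12.
If it is behind door 2 (prior 1/3): only door 3 is available, probability 1; weight (1/3)·1 = 1/3.
If it is behind door 3 (prior 1/3): the host opened door 3, so this case is ruled out; weight (1/3)·0 = 0.
The weights sum to 5/12.
So P(the car behind door 1 | the host opened door 3) = (1/12) / (5/12) = 1/5.

1/5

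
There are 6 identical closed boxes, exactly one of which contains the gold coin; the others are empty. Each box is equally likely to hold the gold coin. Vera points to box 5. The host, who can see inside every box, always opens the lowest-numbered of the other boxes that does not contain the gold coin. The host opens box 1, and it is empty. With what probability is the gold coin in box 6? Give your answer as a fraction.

Consider each possible location of the gold coin in turn.
If it is in box 1 (prior 1/6): the host opened box 1, so this case is ruled out; weight (1/6)·0 = 0.
If it is in any of boxes 2, 3, 4, 5, and 6 (prior 1/6 each): box 1 is the lowest-numbered option available, probability 1; weight (1/6)·1 = 1/6 each.
The weights sum to 5/6.
So P(the gold coin in box 6 | the host opened box 1) = (1/6) / (5/6) = 1/5.

1/5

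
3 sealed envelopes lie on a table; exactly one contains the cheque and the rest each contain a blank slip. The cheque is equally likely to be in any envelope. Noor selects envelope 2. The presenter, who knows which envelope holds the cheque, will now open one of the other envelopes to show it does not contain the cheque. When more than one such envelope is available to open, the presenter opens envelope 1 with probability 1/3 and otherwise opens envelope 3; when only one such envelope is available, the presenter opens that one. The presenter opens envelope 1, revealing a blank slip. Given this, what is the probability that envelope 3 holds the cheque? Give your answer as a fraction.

Apply Bayes' rule, conditioning on where the cheque actually is.
If it is in envelope 1 (prior 1/3): the presenter opened envelope 1, so this case is ruled out; weight (1/3)·0 = 0.
If it is in envelope 2 (prior 1/3): envelope 1 is available, opened with probability 1/3; weight (1/3)·(1/3) = 1/9.
If it is in envelope 3 (prior 1/3): only envelope 1 is available, probability 1; weight (1/3)·1 = 1/3.
The weights sum to 4/9.
So P(the cheque in envelope 3 | the presenter opened envelope 1) = (1/3) / (4/9) = 3/4.

3/4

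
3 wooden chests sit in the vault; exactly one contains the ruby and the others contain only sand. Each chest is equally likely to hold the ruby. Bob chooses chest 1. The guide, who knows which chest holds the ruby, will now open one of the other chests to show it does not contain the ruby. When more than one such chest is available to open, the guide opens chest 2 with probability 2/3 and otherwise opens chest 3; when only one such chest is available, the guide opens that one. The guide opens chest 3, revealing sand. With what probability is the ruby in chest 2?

3/4

Consider each possible location of the ruby in turn.
If it is in chest 1 (prior 1/3): chest 2 is available but not opened, probability 1/3; weight (1/3)·(1/3) = 1/9.
If it is in chest 2 (prior 1/3): only chest 3 is available, probability 1; weight (1/3)·1 = 1/3.
If it is in chest 3 (prior 1/3): the guide opened chest 3, so this case is ruled out; weight (1/3)·0 = 0.
The weights sum to 4/9.
So P(the ruby in chest 2 | the guide opened chest 3) = (1/3) / (4/9) = 3/4.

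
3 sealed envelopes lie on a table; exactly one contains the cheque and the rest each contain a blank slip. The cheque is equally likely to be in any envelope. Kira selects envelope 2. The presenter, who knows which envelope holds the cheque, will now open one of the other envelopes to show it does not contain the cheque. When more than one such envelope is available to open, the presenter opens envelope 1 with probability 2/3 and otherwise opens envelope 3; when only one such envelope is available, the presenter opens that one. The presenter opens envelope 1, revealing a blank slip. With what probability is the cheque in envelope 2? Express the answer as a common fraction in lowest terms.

Consider each possible location of the cheque in turn.
If it is in envelope 1 (prior 1/3): the presenter opened envelope 1, so this case is ruled out; weight (1/3)·0 = 0.
If it is in envelope 2 (prior 1/3): envelope 1 is available, opened with probability 2/3; weight (1/3)·(2/3) = 2/9.
If it is in envelope 3 (prior 1/3): only envelope 1 is available, probability 1; weight (1/3)·1 = 1/3.
The weights sum to 5/9.
So P(the cheque in envelope 2 | the presenter opened envelope 1) = (2/9) / (5/9) = 2/5.

2/5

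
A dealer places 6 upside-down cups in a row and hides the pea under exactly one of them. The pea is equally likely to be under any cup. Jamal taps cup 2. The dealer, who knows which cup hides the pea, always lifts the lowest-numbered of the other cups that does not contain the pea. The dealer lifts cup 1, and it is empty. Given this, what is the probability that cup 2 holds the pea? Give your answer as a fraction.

1/5

Condition on the true location of the pea.
If it is under cup 1 (prior 1/6): the dealer opened cup 1, so this case is ruled out; weight (1/6)·0 = 0.
If it is under any of cups 2, 3, 4, 5, and 6 (prior 1/6 each): cup 1 is the lowest-numbered option available, probability 1; weight (1/6)·1 = 1/6 each.
The weights sum to 5/6.
So P(the pea under cup 2 | the dealer opened cup 1) = (1/6) / (5/6) = 1/5.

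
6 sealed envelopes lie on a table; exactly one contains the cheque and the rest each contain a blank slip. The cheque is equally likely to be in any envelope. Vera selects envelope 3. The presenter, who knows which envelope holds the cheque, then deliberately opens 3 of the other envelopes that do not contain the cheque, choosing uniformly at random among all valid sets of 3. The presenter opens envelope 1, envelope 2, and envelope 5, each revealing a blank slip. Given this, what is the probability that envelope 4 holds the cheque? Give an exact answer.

5/12

Consider each possible location of the cheque in turn.
If it is in any of envelopes 1, 2, and 5 (prior 1/6 each): that envelope was opened and seen not to hold the prize — ruled out; weight (1/6)·0 = 0 each.
If it is in envelope 3 (prior 1/6): the presenter has 10 equally likely choices, so probability 1/10; weight (1/6)·(1/10) = 1/60.
If it is in either of envelopes 4 and 6 (prior 1/6 each): the presenter has 4 equally likely choices, so probability 1/4; weight (1/6)·(1/4) = 1/24 each.
The weights sum to 1/10.
So P(the cheque in envelope 4 | the presenter opened envelope 1, envelope 2, and envelope 5) = (1/24) / (1/10) = 5/12.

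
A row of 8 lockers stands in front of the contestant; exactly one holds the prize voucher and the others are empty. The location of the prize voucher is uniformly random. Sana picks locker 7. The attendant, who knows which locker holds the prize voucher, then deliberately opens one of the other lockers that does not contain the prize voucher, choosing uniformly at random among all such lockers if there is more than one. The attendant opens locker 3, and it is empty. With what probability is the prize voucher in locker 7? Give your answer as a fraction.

1/8

Condition on the true location of the prize voucher.
If it is in any of lockers 1, 2, 4, 5, 6, and 8 (prior 1/8 each): the attendant has 6 equally likely choices, so probability 1/6; weight (1/8)·(1/6) = 1/48 each.
If it is in locker 3 (prior 1/8): the attendant opened locker 3, so this case is ruled out; weight (1/8)·0 = 0.
If it is in locker 7 (prior 1/8): the attendant has 7 equally likely choices, so probability 1/7; weight (1/8)·(1/7) = 1/56.
The weights sum to 1/7.
So P(the prize voucher in locker 7 | the attendant opened locker 3) = (1/56) / (1/7) = 1/8.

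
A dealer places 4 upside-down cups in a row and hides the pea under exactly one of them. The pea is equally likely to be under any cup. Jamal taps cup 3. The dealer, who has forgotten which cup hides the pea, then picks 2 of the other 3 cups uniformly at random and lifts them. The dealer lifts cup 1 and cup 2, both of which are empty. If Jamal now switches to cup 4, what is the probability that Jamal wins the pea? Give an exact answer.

Consider each possible location of the pea in turn.
If it is under either of cups 1 and 2 (prior 1/4 each): that cup was opened and seen not to hold the prize — ruled out; weight (1/4)·0 = 0 each.
If it is under either of cups 3 and 4 (prior 1/4 each): the dealer picks exactly this set with probability 1/3 regardless, and none is the prize; weight (1/4)·(1/3) = 1/12 each.
The weights sum to 1/6.
So P(the pea under cup 4 | the dealer opened cup 1 and cup 2) = (1/12) / (1/6) = 1/2.

1/2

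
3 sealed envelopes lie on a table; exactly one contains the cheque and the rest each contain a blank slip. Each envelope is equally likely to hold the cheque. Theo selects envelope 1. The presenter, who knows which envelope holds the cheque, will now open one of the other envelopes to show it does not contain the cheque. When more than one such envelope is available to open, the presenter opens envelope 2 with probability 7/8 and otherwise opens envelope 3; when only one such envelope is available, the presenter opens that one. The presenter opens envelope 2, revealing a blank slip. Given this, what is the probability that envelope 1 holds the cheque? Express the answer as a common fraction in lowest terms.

7/15

Consider each possible location of the cheque in turn.
If it is in envelope 1 (prior 1/3): envelope 2 is available, opened with probability 7/8; weight (1/3)·(7/8) = 7/24.
If it is in envelope 2 (prior 1/3): the presenter opened envelope 2, so this case is ruled out; weight (1/3)·0 = 0.
If it is in envelope 3 (prior 1/3): only envelope 2 is available, probability 1; weight (1/3)·1 = 1/3.
The weights sum to 5/8.
So P(the cheque in envelope 1 | the presenter opened envelope 2) = (7/24) / (5/8) = 7/15.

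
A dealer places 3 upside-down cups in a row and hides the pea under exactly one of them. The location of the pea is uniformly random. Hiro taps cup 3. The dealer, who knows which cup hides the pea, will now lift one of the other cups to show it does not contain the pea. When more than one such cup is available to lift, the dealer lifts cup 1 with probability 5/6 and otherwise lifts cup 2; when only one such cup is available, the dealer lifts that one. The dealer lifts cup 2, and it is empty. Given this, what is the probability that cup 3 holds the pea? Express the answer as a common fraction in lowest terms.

1/7

Apply Bayes' rule, conditioning on where the pea actually is.
If it is under cup 1 (prior 1/3): only cup 2 is available, probability 1; weight (1/3)·1 = 1/3.
If it is under cup 2 (prior 1/3): the dealer opened cup 2, so this case is ruled out; weight (1/3)·0 = 0.
If it is under cup 3 (prior 1/3): cup 1 is available but not opened, probability 1/6; weight (1/3)·(1/6) = 1/18.
The weights sum to 7/18.
So P(the pea under cup 3 | the dealer opened cup 2) = (1/18) / (7/18) = 1/7.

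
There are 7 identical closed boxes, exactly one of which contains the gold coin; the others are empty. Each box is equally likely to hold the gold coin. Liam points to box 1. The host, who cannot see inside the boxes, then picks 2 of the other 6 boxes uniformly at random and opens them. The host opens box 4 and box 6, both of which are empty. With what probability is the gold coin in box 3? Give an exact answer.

Condition on the true location of the gold coin.
If it is in any of boxes 1, 2, 3, 5, and 7 (prior 1/7 each): the host picks exactly this set with probability 1/15 regardless, and none is the prize; weight (1/7)·(1/15) = 1/105 each.
If it is in either of boxes 4 and 6 (prior 1/7 each): that box was opened and seen not to hold the prize — ruled out; weight (1/7)·0 = 0 each.
The weights sum to 1/21.
So P(the gold coin in box 3 | the host opened box 4 and box 6) = (1/105) / (1/21) = 1/5.

1/5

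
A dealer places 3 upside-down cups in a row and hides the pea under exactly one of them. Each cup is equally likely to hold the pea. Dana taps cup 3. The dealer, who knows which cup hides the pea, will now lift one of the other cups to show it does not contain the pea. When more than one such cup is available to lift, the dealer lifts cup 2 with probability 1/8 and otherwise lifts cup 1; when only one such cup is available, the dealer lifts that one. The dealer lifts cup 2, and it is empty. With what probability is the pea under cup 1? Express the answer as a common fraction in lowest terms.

8/9

Apply Bayes' rule, conditioning on where the pea actually is.
If it is under cup 1 (prior 1/3): only cup 2 is available, probability 1; weight (1/3)·1 = 1/3.
If it is under cup 2 (prior 1/3): the dealer opened cup 2, so this case is ruled out; weight (1/3)·0 = 0.
If it is under cup 3 (prior 1/3): cup 2 is available, opened with probability 1/8; weight (1/3)·(1/8) = 1/24.
The weights sum to 3/8.
So P(the pea under cup 1 | the dealer opened cup 2) = (1/3) / (3/8) = 8/9.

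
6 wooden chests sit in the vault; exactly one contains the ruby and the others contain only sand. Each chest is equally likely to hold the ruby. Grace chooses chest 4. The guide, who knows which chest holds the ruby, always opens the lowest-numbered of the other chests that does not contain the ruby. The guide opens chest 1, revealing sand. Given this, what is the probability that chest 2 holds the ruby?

Consider each possible location of the ruby in turn.
If it is in chest 1 (prior 1/6): the guide opened chest 1, so this case is ruled out; weight (1/6)·0 = 0.
If it is in any of chests 2, 3, 4, 5, and 6 (prior 1/6 each): chest 1 is the lowest-numbered option available, probability 1; weight (1/6)·1 = 1/6 each.
The weights sum to 5/6.
So P(the ruby in chest 2 | the guide opened chest 1) = (1/6) / (5/6) = 1/5.

1/5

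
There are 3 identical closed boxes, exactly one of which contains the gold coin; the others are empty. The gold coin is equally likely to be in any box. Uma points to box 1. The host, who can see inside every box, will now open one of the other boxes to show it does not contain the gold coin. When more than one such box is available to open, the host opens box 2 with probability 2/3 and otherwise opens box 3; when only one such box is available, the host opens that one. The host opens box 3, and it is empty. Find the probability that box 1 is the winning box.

1/4

Consider each possible location of the gold coin in turn.
If it is in box 1 (prior 1/3): box 2 is available but not opened, probability 1/3; weight (1/3)·(1/3) = 1/9.
If it is in box 2 (prior 1/3): only box 3 is available, probability 1; weight (1/3)·1 = 1/3.
If it is in box 3 (prior 1/3): the host opened box 3, so this case is ruled out; weight (1/3)·0 = 0.
The weights sum to 4/9.
So P(the gold coin in box 1 | the host opened box 3) = (1/9) / (4/9) = 1/4.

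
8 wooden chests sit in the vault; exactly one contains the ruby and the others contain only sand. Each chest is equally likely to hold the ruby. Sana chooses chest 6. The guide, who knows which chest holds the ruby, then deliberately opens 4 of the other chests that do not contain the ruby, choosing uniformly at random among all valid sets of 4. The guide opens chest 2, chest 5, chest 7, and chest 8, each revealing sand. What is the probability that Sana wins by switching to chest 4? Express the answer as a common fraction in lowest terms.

Apply Bayes' rule, conditioning on where the ruby actually is.
If it is in any of chests 1, 3, and 4 (prior 1/8 each): the guide has 15 equally likely choices, so probability 1/15; weight (1/8)·(1/15) = 1/120 each.
If it is in any of chests 2, 5, 7, and 8 (prior 1/8 each): that chest was opened and seen not to hold the prize — ruled out; weight (1/8)·0 = 0 each.
If it is in chest 6 (prior 1/8): the guide has 35 equally likely choices, so probability 1/35; weight (1/8)·(1/35) = 1/280.
The weights sum to 1/35.
So P(the ruby in chest 4 | the guide opened chest 2, chest 5, chest 7, and chest 8) = (1/120) / (1/35) = 7/24.

7/24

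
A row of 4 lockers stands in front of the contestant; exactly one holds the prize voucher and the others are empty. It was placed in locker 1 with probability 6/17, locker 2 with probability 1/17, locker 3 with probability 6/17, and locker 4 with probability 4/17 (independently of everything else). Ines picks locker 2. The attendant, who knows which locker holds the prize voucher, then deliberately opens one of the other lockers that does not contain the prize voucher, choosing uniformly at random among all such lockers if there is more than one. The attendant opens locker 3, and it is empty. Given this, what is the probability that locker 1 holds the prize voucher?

Consider each possible location of the prize voucher in turn.
If it is in locker 1 (prior 6/17): the attendant has 2 equally likely choices, so probability 1/2; weight (6/17)·(1/2) = 3/17.
If it is in locker 2 (prior 1/17): the attendant has 3 equally likely choices, so probability 1/3; weight (1/17)·(1/3) = 1/51.
If it is in locker 3 (prior 6/17): the attendant opened locker 3, so this case is ruled out; weight (6/17)·0 = 0.
If it is in locker 4 (prior 4/17): the attendant has 2 equally likely choices, so probability 1/2; weight (4/17)·(1/2) = 2/17.
The weights sum to 16/51.
So P(the prize voucher in locker 1 | the attendant opened locker 3) = (3/17) / (16/51) = 9/16.

9/16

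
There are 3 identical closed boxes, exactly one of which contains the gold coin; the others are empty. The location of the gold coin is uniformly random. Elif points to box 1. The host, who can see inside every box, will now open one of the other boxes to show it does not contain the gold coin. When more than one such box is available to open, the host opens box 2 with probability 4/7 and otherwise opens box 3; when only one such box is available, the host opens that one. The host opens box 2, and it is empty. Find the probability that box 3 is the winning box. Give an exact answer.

Consider each possible location of the gold coin in turn.
If it is in box 1 (prior 1/3): box 2 is available, opened with probability 4/7; weight (1/3)·(4/7) = 4/21.
If it is in box 2 (prior 1/3): the host opened box 2, so this case is ruled out; weight (1/3)·0 = 0.
If it is in box 3 (prior 1/3): only box 2 is available, probability 1; weight (1/3)·1 = 1/3.
The weights sum to 11/21.
So P(the gold coin in box 3 | the host opened box 2) = (1/3) / (11/21) = 7/11.

7/11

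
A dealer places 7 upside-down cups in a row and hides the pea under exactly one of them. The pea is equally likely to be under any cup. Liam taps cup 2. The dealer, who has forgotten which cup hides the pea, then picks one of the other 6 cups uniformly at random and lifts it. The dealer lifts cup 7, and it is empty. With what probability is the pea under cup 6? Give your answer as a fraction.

1/6

Condition on the true location of the pea.
If it is under any of cups 1, 2, 3, 4, 5, and 6 (prior 1/7 each): the dealer picks cup 7 with probability 1/6 regardless, and it is not the prize; weight (1/7)·(1/6) = 1/42 each.
If it is under cup 7 (prior 1/7): the dealer opened cup 7, so this case is ruled out; weight (1/7)·0 = 0.
The weights sum to 1/7.
So P(the pea under cup 6 | the dealer opened cup 7) = (1/42) / (1/7) = 1/6.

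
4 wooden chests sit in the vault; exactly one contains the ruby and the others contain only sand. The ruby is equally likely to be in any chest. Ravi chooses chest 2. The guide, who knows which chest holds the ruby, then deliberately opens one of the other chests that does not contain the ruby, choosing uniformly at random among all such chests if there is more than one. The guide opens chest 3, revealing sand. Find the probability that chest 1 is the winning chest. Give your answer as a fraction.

3/8

Apply Bayes' rule, conditioning on where the ruby actually is.
If it is in either of chests 1 and 4 (prior 1/4 each): the guide has 2 equally likely choices, so probability 1/2; weight (1/4)·(1/2) = 1/8 each.
If it is in chest 2 (prior 1/4): the guide has 3 equally likely choices, so probability 1/3; weight (1/4)·(1/3) = 1/12.
If it is in chest 3 (prior 1/4): the guide opened chest 3, so this case is ruled out; weight (1/4)·0 = 0.
The weights sum to 1/3.
So P(the ruby in chest 1 | the guide opened chest 3) = (1/8) / (1/3) = 3/8.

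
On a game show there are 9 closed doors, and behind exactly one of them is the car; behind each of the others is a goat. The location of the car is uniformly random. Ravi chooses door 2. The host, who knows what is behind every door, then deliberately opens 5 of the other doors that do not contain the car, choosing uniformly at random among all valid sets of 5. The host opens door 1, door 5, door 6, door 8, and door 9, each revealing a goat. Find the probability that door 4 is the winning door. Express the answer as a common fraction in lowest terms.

Apply Bayes' rule, conditioning on where the car actually is.
If it is behind any of doors 1, 5, 6, 8, and 9 (prior 1/9 each): that door was opened and seen not to hold the prize — ruled out; weight (1/9)·0 = 0 each.
If it is behind door 2 (prior 1/9): the host has 56 equally likely choices, so probability 1/56; weight (1/9)·(1/56) = 1/504.
If it is behind any of doors 3, 4, and 7 (prior 1/9 each): the host has 21 equally likely choices, so probability 1/21; weight (1/9)·(1/21) = 1/189 each.
The weights sum to 1/56.
So P(the car behind door 4 | the host opened door 1, door 5, door 6, door 8, and door 9) = (1/189) / (1/56) = 8/27.

8/27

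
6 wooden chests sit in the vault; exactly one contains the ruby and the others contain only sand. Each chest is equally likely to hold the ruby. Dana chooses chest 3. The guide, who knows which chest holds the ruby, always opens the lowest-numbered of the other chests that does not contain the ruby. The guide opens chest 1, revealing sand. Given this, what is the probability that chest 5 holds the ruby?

Consider each possible location of the ruby in turn.
If it is in chest 1 (prior 1/6): the guide opened chest 1, so this case is ruled out; weight (1/6)·0 = 0.
If it is in any of chests 2, 3, 4, 5, and 6 (prior 1/6 each): chest 1 is the lowest-numbered option available, probability 1; weight (1/6)·1 = 1/6 each.
The weights sum to 5/6.
So P(the ruby in chest 5 | the guide opened chest 1) = (1/6) / (5/6) = 1/5.

1/5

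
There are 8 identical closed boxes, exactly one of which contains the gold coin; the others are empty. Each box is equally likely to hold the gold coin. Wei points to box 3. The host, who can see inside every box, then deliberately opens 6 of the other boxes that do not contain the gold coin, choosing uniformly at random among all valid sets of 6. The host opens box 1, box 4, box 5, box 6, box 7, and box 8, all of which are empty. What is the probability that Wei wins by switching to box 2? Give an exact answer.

Condition on the true location of the gold coin.
If it is in any of boxes 1, 4, 5, 6, 7, and 8 (prior 1/8 each): that box was opened and seen not to hold the prize — ruled out; weight (1/8)·0 = 0 each.
If it is in box 2 (prior 1/8): the host has no choice, probability 1; weight (1/8)·1 = 1/8.
If it is in box 3 (prior 1/8): the host has 7 equally likely choices, so probability 1/7; weight (1/8)·(1/7) = 1/56.
The weights sum to 1/7.
So P(the gold coin in box 2 | the host opened box 1, box 4, box 5, box 6, box 7, and box 8) = (1/8) / (1/7) = 7/8.

7/8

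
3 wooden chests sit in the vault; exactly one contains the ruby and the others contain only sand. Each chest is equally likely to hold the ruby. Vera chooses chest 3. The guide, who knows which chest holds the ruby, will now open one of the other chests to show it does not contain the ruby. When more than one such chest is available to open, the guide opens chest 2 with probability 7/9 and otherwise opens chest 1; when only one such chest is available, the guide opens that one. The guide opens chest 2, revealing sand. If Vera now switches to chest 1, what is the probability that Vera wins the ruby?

9/16

Consider each possible location of the ruby in turn.
If it is in chest 1 (prior 1/3): only chest 2 is available, probability 1; weight (1/3)·1 = 1/3.
If it is in chest 2 (prior 1/3): the guide opened chest 2, so this case is ruled out; weight (1/3)·0 = 0.
If it is in chest 3 (prior 1/3): chest 2 is available, opened with probability 7/9; weight (1/3)·(7/9) = 7/27.
The weights sum to 16/27.
So P(the ruby in chest 1 | the guide opened chest 2) = (1/3) / (16/27) = 9/16.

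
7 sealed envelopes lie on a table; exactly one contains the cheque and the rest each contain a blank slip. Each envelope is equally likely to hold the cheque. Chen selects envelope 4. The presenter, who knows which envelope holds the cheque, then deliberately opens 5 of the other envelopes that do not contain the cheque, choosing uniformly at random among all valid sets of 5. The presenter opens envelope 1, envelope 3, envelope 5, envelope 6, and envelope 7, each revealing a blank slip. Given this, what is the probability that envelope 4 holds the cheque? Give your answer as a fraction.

1/7

Apply Bayes' rule, conditioning on where the cheque actually is.
If it is in any of envelopes 1, 3, 5, 6, and 7 (prior 1/7 each): that envelope was opened and seen not to hold the prize — ruled out; weight (1/7)·0 = 0 each.
If it is in envelope 2 (prior 1/7): the presenter has no choice, probability 1; weight (1/7)·1 = 1/7.
If it is in envelope 4 (prior 1/7): the presenter has 6 equally likely choices, so probability 1/6; weight (1/7)·(1/6) = 1/42.
The weights sum to 1/6.
So P(the cheque in envelope 4 | the presenter opened envelope 1, envelope 3, envelope 5, envelope 6, and envelope 7) = (1/42) / (1/6) = 1/7.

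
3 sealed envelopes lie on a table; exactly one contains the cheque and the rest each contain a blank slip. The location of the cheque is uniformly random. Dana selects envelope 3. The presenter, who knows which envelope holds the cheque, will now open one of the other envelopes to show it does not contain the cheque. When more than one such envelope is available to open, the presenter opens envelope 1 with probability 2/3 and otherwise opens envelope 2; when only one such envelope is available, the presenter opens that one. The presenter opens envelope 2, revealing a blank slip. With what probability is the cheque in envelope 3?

1/4

Condition on the true location of the cheque.
If it is in envelope 1 (prior 1/3): only envelope 2 is available, probability 1; weight (1/3)·1 = 1/3.
If it is in envelope 2 (prior 1/3): the presenter opened envelope 2, so this case is ruled out; weight (1/3)·0 = 0.
If it is in envelope 3 (prior 1/3): envelope 1 is available but not opened, probability 1/3; weight (1/3)·(1/3) = 1/9.
The weights sum to 4/9.
So P(the cheque in envelope 3 | the presenter opened envelope 2) = (1/9) / (4/9) = 1/4.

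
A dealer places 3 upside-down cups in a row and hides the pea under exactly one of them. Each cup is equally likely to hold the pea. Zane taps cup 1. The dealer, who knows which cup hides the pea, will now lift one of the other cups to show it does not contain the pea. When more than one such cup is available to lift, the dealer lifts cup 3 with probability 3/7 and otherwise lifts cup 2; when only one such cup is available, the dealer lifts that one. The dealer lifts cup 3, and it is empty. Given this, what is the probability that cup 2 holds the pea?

7/10

Condition on the true location of the pea.
If it is under cup 1 (prior 1/3): cup 3 is available, opened with probability 3/7; weight (1/3)·(3/7) = 1/7.
If it is under cup 2 (prior 1/3): only cup 3 is available, probability 1; weight (1/3)·1 = 1/3.
If it is under cup 3 (prior 1/3): the dealer opened cup 3, so this case is ruled out; weight (1/3)·0 = 0.
The weights sum to 10/21.
So P(the pea under cup 2 | the dealer opened cup 3) = (1/3) / (10/21) = 7/10.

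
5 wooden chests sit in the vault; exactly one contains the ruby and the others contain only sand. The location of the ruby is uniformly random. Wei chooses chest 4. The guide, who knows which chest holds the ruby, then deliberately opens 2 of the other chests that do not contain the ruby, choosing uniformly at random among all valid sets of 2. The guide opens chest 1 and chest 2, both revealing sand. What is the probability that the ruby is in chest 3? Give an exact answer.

2/5

Apply Bayes' rule, conditioning on where the ruby actually is.
If it is in either of chests 1 and 2 (prior 1/5 each): that chest was opened and seen not to hold the prize — ruled out; weight (1/5)·0 = 0 each.
If it is in either of chests 3 and 5 (prior 1/5 each): the guide has 3 equally likely choices, so probability 1/3; weight (1/5)·(1/3) = 1/15 each.
If it is in chest 4 (prior 1/5): the guide has 6 equally likely choices, so probability 1/6; weight (1/5)·(1/6) = 1/30.
The weights sum to 1/6.
So P(the ruby in chest 3 | the guide opened chest 1 and chest 2) = (1/15) / (1/6) = 2/5.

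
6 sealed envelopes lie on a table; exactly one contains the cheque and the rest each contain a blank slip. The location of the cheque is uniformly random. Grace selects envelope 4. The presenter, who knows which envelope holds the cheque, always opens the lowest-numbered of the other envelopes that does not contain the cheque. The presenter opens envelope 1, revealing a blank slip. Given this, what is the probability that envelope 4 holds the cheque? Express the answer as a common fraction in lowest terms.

Apply Bayes' rule, conditioning on where the cheque actually is.
If it is in envelope 1 (prior 1/6): the presenter opened envelope 1, so this case is ruled out; weight (1/6)·0 = 0.
If it is in any of envelopes 2, 3, 4, 5, and 6 (prior 1/6 each): envelope 1 is the lowest-numbered option available, probability 1; weight (1/6)·1 = 1/6 each.
The weights sum to 5/6.
So P(the cheque in envelope 4 | the presenter opened envelope 1) = (1/6) / (5/6) = 1/5.

1/5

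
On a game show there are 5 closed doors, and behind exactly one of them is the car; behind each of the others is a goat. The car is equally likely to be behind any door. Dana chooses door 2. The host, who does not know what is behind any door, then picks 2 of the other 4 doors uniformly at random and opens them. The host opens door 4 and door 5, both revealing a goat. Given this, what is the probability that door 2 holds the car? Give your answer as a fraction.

1/3

Consider each possible location of the car in turn.
If it is behind any of doors 1, 2, and 3 (prior 1/5 each): the host picks exactly this set with probability 1/6 regardless, and none is the prize; weight (1/5)·(1/6) = 1/30 each.
If it is behind either of doors 4 and 5 (prior 1/5 each): that door was opened and seen not to hold the prize — ruled out; weight (1/5)·0 = 0 each.
The weights sum to 1/10.
So P(the car behind door 2 | the host opened door 4 and door 5) = (1/30) / (1/10) = 1/3.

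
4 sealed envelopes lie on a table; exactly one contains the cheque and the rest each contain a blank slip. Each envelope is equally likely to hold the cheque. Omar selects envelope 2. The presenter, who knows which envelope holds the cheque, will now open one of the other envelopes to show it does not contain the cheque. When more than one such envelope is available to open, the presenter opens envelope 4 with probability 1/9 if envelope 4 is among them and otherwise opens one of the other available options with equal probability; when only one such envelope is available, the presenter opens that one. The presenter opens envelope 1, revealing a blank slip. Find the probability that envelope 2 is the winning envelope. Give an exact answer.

Apply Bayes' rule, conditioning on where the cheque actually is.
If it is in envelope 1 (prior 1/4): the presenter opened envelope 1, so this case is ruled out; weight (1/4)·0 = 0.
If it is in envelope 2 (prior 1/4): envelope 4 is available but not opened; envelope 1 gets probability (1 − 1/9)/2 = 4/9; weight (1/4)·(4/9) = 1/9.
If it is in envelope 3 (prior 1/4): envelope 4 is available but not opened, probability 8/9; weight (1/4)·(8/9) = 2/9.
If it is in envelope 4 (prior 1/4): envelope 4 holds the prize so is unavailable; the presenter chooses uniformly among the 2 others, probability 1/2; weight (1/4)·(1/2) = 1/8.
The weights sum to 11/24.
So P(the cheque in envelope 2 | the presenter opened envelope 1) = (1/9) / (11/24) = 8/33.

8/33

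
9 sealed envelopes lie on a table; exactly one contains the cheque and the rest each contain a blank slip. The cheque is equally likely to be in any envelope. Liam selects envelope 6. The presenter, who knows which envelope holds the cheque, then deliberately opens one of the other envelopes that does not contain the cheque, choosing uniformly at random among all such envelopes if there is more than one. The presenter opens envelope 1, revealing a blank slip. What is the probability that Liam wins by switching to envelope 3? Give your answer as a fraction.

Consider each possible location of the cheque in turn.
If it is in envelope 1 (prior 1/9): the presenter opened envelope 1, so this case is ruled out; weight (1/9)·0 = 0.
If it is in any of envelopes 2, 3, 4, 5, 7, 8, and 9 (prior 1/9 each): the presenter has 7 equally likely choices, so probability 1/7; weight (1/9)·(1/7) = 1/63 each.
If it is in envelope 6 (prior 1/9): the presenter has 8 equally likely choices, so probability 1/8; weight (1/9)·(1/8) = 1/72.
The weights sum to 1/8.
So P(the cheque in envelope 3 | the presenter opened envelope 1) = (1/63) / (1/8) = 8/63.

8/63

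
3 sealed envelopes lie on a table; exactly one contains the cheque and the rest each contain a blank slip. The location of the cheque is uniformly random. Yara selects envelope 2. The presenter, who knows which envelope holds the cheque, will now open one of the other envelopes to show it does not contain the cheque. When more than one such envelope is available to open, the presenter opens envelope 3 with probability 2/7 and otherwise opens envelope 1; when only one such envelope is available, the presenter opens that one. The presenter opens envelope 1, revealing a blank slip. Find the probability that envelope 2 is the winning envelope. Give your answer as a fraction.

5/12

Apply Bayes' rule, conditioning on where the cheque actually is.
If it is in envelope 1 (prior 1/3): the presenter opened envelope 1, so this case is ruled out; weight (1/3)·0 = 0.
If it is in envelope 2 (prior 1/3): envelope 3 is available but not opened, probability 5/7; weight (1/3)·(5/7) = 5/21.
If it is in envelope 3 (prior 1/3): only envelope 1 is available, probability 1; weight (1/3)·1 = 1/3.
The weights sum to 4/7.
So P(the cheque in envelope 2 | the presenter opened envelope 1) = (5/21) / (4/7) = 5/12.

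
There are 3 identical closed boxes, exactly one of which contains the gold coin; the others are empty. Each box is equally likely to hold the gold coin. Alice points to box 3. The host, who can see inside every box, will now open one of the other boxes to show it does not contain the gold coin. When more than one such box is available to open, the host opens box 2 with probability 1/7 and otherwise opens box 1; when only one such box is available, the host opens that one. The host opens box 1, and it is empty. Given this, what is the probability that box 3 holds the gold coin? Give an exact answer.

6/13

Condition on the true location of the gold coin.
If it is in box 1 (prior 1/3): the host opened box 1, so this case is ruled out; weight (1/3)·0 = 0.
If it is in box 2 (prior 1/3): only box 1 is available, probability 1; weight (1/3)·1 = 1/3.
If it is in box 3 (prior 1/3): box 2 is available but not opened, probability 6/7; weight (1/3)·(6/7) = 2/7.
The weights sum to 13/21.
So P(the gold coin in box 3 | the host opened box 1) = (2/7) / (13/21) = 6/13.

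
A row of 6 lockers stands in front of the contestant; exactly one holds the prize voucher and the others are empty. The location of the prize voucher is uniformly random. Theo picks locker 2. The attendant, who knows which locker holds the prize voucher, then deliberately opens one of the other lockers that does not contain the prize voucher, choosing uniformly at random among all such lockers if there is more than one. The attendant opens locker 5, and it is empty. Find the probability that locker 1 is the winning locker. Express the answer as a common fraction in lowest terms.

Consider each possible location of the prize voucher in turn.
If it is in any of lockers 1, 3, 4, and 6 (prior 1/6 each): the attendant has 4 equally likely choices, so probability 1/4; weight (1/6)·(1/4) = 1/24 each.
If it is in locker 2 (prior 1/6): the attendant has 5 equally likely choices, so probability 1/5; weight (1/6)·(1/5) = 1/30.
If it is in locker 5 (prior 1/6): the attendant opened locker 5, so this case is ruled out; weight (1/6)·0 = 0.
The weights sum to 1/5.
So P(the prize voucher in locker 1 | the attendant opened locker 5) = (1/24) / (1/5) = 5/24.

5/24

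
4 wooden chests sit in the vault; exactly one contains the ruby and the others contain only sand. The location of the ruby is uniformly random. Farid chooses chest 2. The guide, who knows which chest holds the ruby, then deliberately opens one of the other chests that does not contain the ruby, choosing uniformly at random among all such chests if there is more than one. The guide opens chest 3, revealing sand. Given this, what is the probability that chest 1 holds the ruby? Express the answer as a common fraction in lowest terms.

Condition on the true location of the ruby.
If it is in either of chests 1 and 4 (prior 1/4 each): the guide has 2 equally likely choices, so probability 1/2; weight (1/4)·(1/2) = 1/8 each.
If it is in chest 2 (prior 1/4): the guide has 3 equally likely choices, so probability 1/3; weight (1/4)·(1/3) = 1/12.
If it is in chest 3 (prior 1/4): the guide opened chest 3, so this case is ruled out; weight (1/4)·0 = 0.
The weights sum to 1/3.
So P(the ruby in chest 1 | the guide opened chest 3) = (1/8) / (1/3) = 3/8.

3/8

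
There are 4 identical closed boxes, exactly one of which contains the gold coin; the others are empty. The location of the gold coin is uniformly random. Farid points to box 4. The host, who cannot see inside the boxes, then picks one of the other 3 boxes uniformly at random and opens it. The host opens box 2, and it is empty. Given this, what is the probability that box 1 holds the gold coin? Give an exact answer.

Because the host chose which box to open without knowing where the gold coin is, the choice is independent of the prize location. Learning that box 2 does not hold the gold coin simply rules out that one location and leaves the remaining 3 boxes still equally likely by symmetry.
So P(the gold coin in box 1) = 1/3.

1/3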